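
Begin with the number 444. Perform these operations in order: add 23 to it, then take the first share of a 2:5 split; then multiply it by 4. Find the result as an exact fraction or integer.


Start with 444.
Step 1: Add 23: 444+23=467; split 2:5 first = 467*2/7 = 934/7
Step 2: Multiply by 4: 934/7 * 4 = 3736/7
Final result = 3736/7

3736/7


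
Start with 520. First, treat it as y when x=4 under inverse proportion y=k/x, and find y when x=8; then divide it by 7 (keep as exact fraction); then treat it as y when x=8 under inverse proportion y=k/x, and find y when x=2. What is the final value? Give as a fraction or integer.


Start with 520.
Step 1: Inverse prop: k = (520)*4; new y = k/8 = 520*4/8 = 260
Step 2: Divide by 7: 260 / 7 = 260/7
Step 3: Inverse prop: k = (260/7)*8; new y = k/2 = 260/7*8/2 = 1040/7
Final result = 1040/7

1040/7


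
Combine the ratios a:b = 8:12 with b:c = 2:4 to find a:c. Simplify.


Given a:b = 8:12 and b:c = 2:4
Make b consistent. Multiply first ratio by 2: a:b = 16:24
Multiply second ratio by 12: b:c = 24:48
Now b = 24 in both, so a:b:c = 16:24:48
Therefore a:c = 16:48
Simplify by GCD: a:c = 1:3

1:3


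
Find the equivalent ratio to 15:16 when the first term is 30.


Original ratio: 15:16
First term target: 30
Scale factor = 30 / 15 = 2
Multiply second term: 16 * 2 = 32
Equivalent ratio = 30:32

30:32


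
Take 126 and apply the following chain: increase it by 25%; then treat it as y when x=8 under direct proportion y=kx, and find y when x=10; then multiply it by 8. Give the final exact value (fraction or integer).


Start with 126.
Step 1: Increase by 25%: 126 * 125/100 = 315/2
Step 2: Direct prop: k = (315/2)/8; new y = k*10 = 315/2*10/8 = 1575/8
Step 3: Multiply by 8: 1575/8 * 8 = 1575
Final result = 1575

1575


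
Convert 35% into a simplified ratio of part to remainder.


Part = 35%, Remainder = 65%
Ratio = 35:65
GCD(35, 65) = 5
Simplify: 7:13 = 7:13

7:13


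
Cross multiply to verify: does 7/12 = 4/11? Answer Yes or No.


Cross multiply to check 7/12 = 4/11
Left cross product: 7 * 11 = 77
Right cross product: 12 * 4 = 48
77 != 48
Not equal, so proportions differ => No

No


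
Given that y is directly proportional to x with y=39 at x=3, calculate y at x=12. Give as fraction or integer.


Direct proportion: y = kx
Find k: k = 39/3 = 13
Compute y at x=12: y = 13 * 12
y = 156

156


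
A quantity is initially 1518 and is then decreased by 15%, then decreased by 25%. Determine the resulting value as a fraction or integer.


Start: 1518
Step 1: decrease by 15% => multiply by 85/100
  1518 * 85/100 = 12903/10
Step 2: decrease by 25% => multiply by 75/100
  12903/10 * 75/100 = 38709/40
Final value = 38709/40

38709/40


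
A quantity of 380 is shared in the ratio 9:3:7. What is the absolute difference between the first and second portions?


Total parts = 9 + 3 + 7 = 19
Value per part = 380 / 19 = 20
Shares: 9*20=180, 3*20=60, 7*20=140
First share = 180, second share = 60
Difference = |180 - 60| = 120

120


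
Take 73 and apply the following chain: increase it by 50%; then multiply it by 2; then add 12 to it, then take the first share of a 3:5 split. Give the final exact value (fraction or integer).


Start with 73.
Step 1: Increase by 50%: 73 * 150/100 = 219/2
Step 2: Multiply by 2: 219/2 * 2 = 219
Step 3: Add 12: 219+12=231; split 3:5 first = 231*3/8 = 693/8
Final result = 693/8

693/8


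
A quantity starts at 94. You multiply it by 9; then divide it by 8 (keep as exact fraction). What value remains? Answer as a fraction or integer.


Start with 94.
Step 1: Multiply by 9: 94 * 9 = 846
Step 2: Divide by 8: 846 / 8 = 423/4
Final result = 423/4

423/4


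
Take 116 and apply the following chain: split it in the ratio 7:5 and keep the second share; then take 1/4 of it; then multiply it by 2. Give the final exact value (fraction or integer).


Start with 116.
Step 1: Split 7:5, second share = 116 * 5/12 = 145/3
Step 2: Take 1/4: 145/3 * 1/4 = 145/12
Step 3: Multiply by 2: 145/12 * 2 = 145/6
Final result = 145/6

145/6


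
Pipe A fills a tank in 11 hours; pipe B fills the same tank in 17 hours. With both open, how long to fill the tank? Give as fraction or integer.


Rate of A = 1/11 job per hour
Rate of B = 1/17 job per hour
Combined rate = 1/11 + 1/17
Find common denominator: (17 + 11)/(11*17) = 28/187
Combined rate = 28/187 job per hour
Time together = 1 / (28/187) = 187/28 hours

187/28


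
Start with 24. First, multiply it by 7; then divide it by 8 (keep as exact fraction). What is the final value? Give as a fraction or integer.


Start with 24.
Step 1: Multiply by 7: 24 * 7 = 168
Step 2: Divide by 8: 168 / 8 = 21
Final result = 21

21


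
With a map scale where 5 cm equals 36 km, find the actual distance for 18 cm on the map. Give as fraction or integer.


Map scale: 5 cm = 36 km
Measured distance on map = 18 cm
Set up proportion: 18 * 36 / 5
= 648 / 5
= 648/5 km

648/5


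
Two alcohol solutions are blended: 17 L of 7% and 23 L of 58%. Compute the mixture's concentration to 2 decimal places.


Solute in mixture 1 = 7% of 17 L = 17*7/100 = 119/100 L
Solute in mixture 2 = 58% of 23 L = 23*58/100 = 667/50 L
Total solute = 119/100 + 667/50 = 1453/100 L
Total volume = 17 + 23 = 40 L
Final concentration = 1453/100/40 * 100 = 36.33%

36.33


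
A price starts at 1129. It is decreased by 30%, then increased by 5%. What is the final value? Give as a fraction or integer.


Start: 1129
Step 1: decrease by 30% => multiply by 70/100
  1129 * 70/100 = 7903/10
Step 2: increase by 5% => multiply by 105/100
  7903/10 * 105/100 = 165963/200
Final value = 165963/200

165963/200


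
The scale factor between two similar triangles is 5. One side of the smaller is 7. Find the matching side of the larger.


Similar triangles have proportional sides
Scale factor = 5
Smaller side = 7
Corresponding larger side = 7 * 5
= 35

35


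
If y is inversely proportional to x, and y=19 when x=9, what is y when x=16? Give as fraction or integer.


Inverse proportion: y = k/x
Find k: k = 9 * 19 = 171
Compute y at x=16: y = 171/16
y = 171/16

171/16


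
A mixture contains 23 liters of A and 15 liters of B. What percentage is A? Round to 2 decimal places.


Volume of A = 23 L
Volume of B = 15 L
Total volume = 23 + 15 = 38 L
Percentage of A = (23/38) * 100
= 60.53%

60.53


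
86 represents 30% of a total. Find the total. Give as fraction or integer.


Given: 86 is 30% of the whole
Set up: 86 = 30/100 * whole
whole = 86 * 100 / 30
whole = 8600 / 30
whole = 860/3

860/3


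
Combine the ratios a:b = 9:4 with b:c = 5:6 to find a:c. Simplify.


Given a:b = 9:4 and b:c = 5:6
Make b consistent. Multiply first ratio by 5: a:b = 45:20
Multiply second ratio by 4: b:c = 20:24
Now b = 20 in both, so a:b:c = 45:20:24
Therefore a:c = 45:24
Simplify by GCD: a:c = 15:8

15:8


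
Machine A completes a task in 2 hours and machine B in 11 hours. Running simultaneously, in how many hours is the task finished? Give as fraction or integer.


Rate of A = 1/2 job per hour
Rate of B = 1/11 job per hour
Combined rate = 1/2 + 1/11
Find common denominator: (11 + 2)/(2*11) = 13/22
Combined rate = 13/22 job per hour
Time together = 1 / (13/22) = 22/13 hours

22/13


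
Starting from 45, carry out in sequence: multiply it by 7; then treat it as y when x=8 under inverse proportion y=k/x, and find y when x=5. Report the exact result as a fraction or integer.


Start with 45.
Step 1: Multiply by 7: 45 * 7 = 315
Step 2: Inverse prop: k = (315)*8; new y = k/5 = 315*8/5 = 504
Final result = 504

504


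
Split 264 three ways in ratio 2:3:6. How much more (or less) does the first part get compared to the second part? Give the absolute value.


Total parts = 2 + 3 + 6 = 11
Value per part = 264 / 11 = 24
Shares: 2*24=48, 3*24=72, 6*24=144
First share = 48, second share = 72
Difference = |48 - 72| = 24

24


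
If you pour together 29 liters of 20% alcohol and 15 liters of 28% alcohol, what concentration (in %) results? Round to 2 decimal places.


Solute in mixture 1 = 20% of 29 L = 29*20/100 = 29/5 L
Solute in mixture 2 = 28% of 15 L = 15*28/100 = 21/5 L
Total solute = 29/5 + 21/5 = 10 L
Total volume = 29 + 15 = 44 L
Final concentration = 10/44 * 100 = 22.73%

22.73


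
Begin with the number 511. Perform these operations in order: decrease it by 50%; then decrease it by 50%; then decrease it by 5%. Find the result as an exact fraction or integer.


Start with 511.
Step 1: Decrease by 50%: 511 * 50/100 = 511/2
Step 2: Decrease by 50%: 511/2 * 50/100 = 511/4
Step 3: Decrease by 5%: 511/4 * 95/100 = 9709/80
Final result = 9709/80

9709/80


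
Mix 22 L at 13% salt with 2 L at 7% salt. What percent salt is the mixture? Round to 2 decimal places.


Solute in mixture 1 = 13% of 22 L = 22*13/100 = 143/50 L
Solute in mixture 2 = 7% of 2 L = 2*7/100 = 7/50 L
Total solute = 143/50 + 7/50 = 3 L
Total volume = 22 + 2 = 24 L
Final concentration = 3/24 * 100 = 12.50%

12.50


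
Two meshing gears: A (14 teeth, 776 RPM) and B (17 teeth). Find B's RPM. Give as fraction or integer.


Gear ratio: teeth_A * RPM_A = teeth_B * RPM_B
14 * 776 = 17 * RPM_B
10864 = 17 * RPM_B
RPM_B = 10864 / 17
RPM_B = 10864/17

10864/17


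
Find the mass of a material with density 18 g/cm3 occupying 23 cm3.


Using mass = density * volume
Density = 18 g/cm3
Volume = 23 cm3
Mass = 18 * 23
= 414 g

414


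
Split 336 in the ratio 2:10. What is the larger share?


Total parts = 2 + 10 = 12
Value per part = 336 / 12 = 28
First share = 2 * 28 = 56
Second share = 10 * 28 = 280
Larger share = 280

280


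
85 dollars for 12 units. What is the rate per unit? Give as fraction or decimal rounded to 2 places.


Total dollars = 85
Number of units = 12
Unit rate = 85 / 12
= 7.08 dollars per unit

7.08


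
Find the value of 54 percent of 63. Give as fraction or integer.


Compute 54% of 63
Convert percentage: 54% = 54/100
Multiply: 63 * 54/100
= 3402/100
= 1701/50

1701/50


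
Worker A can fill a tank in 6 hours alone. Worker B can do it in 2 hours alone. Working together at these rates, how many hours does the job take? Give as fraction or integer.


Rate of A = 1/6 job per hour
Rate of B = 1/2 job per hour
Combined rate = 1/6 + 1/2
Find common denominator: (2 + 6)/(6*2) = 8/12
Combined rate = 2/3 job per hour
Time together = 1 / (2/3) = 3/2 hours

3/2


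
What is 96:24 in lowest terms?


Find GCD(96, 24)
GCD = 24
Divide both by 24: 96/24 = 4, 24/24 = 1
Simplified ratio = 4:1

4:1


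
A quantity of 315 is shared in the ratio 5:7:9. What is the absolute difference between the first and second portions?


Total parts = 5 + 7 + 9 = 21
Value per part = 315 / 21 = 15
Shares: 5*15=75, 7*15=105, 9*15=135
First share = 75, second share = 105
Difference = |75 - 105| = 30

30


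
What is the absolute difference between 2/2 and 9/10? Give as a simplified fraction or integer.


Simplify: 2/2 = 1 and 9/10 = 9/10
Find common denominator: LCD = 10
Convert: 10/10 and 9/10
Difference = |10 - 9|/10 = 1/10
Simplified = 1/10

1/10


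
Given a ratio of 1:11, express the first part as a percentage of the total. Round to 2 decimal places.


Total parts = 1 + 11 = 12
First part fraction = 1/12
Percentage = (1/12) * 100
= 0.083333 * 100
= 8.33%

8.33


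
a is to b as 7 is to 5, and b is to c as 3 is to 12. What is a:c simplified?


Given a:b = 7:5 and b:c = 3:12
Make b consistent. Multiply first ratio by 3: a:b = 21:15
Multiply second ratio by 5: b:c = 15:60
Now b = 15 in both, so a:b:c = 21:15:60
Therefore a:c = 21:60
Simplify by GCD: a:c = 7:20

7:20


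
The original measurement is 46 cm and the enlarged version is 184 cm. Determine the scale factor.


Original length = 46 cm
Scaled length = 184 cm
Scale factor = 184 / 46
= 4

4


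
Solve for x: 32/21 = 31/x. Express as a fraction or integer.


Setting up: 32/21 = 31/x
Cross multiply: 32 * x = 21 * 31
32x = 651
x = 651/32
x = 651/32

651/32


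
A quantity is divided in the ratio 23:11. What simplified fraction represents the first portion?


Total parts = 23 + 11 = 34
First part fraction = 23/34
Simplify: 23/34 = 23/34

23/34


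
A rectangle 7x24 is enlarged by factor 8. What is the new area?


Original dimensions: 7 x 24
Enlargement factor = 8
New width = 7 * 8 = 56
New height = 24 * 8 = 192
New area = 56 * 192 = 10752

10752


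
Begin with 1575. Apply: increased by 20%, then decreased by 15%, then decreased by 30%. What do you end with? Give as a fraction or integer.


Start: 1575
Step 1: increase by 20% => multiply by 120/100
  1575 * 120/100 = 1890
Step 2: decrease by 15% => multiply by 85/100
  1890 * 85/100 = 3213/2
Step 3: decrease by 30% => multiply by 70/100
  3213/2 * 70/100 = 22491/20
Final value = 22491/20

22491/20


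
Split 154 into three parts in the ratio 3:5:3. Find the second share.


Ratio = 3:5:3
Total parts = 3 + 5 + 3 = 11
Value per part = 154 / 11 = 14
First share = 3 * 14 = 42
Middle share = 5 * 14 = 70
Third share = 3 * 14 = 42

70


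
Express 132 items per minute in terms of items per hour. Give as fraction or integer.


Converting from per minute to per hour
Rate = 132 items per minute
Multiply by 60: 132 * 60
= 7920 items per hour

7920


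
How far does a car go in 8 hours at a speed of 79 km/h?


Using distance = speed * time
Speed = 79 km/h
Time = 8 hours
Distance = 79 * 8
= 632 km

632


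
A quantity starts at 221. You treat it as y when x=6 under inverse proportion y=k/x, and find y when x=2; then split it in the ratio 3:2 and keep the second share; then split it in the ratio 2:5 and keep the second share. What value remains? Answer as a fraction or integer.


Start with 221.
Step 1: Inverse prop: k = (221)*6; new y = k/2 = 221*6/2 = 663
Step 2: Split 3:2, second share = 663 * 2/5 = 1326/5
Step 3: Split 2:5, second share = 1326/5 * 5/7 = 1326/7
Final result = 1326/7

1326/7


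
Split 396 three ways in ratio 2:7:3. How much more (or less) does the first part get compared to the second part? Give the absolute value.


Total parts = 2 + 7 + 3 = 12
Value per part = 396 / 12 = 33
Shares: 2*33=66, 7*33=231, 3*33=99
First share = 66, second share = 231
Difference = |66 - 231| = 165

165


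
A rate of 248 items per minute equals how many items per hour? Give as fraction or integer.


Converting from per minute to per hour
Rate = 248 items per minute
Multiply by 60: 248 * 60
= 14880 items per hour

14880


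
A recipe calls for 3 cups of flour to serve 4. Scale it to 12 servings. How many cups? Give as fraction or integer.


Original: 3 cups for 4 servings
Target servings = 12
Scaling factor = 12/4
New amount = 3 * 12/4
= 36/4
= 9 cups

9


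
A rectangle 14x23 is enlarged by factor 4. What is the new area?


Original dimensions: 14 x 23
Enlargement factor = 4
New width = 14 * 4 = 56
New height = 23 * 4 = 92
New area = 56 * 92 = 5152

5152


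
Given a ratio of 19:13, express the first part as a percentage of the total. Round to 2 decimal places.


Total parts = 19 + 13 = 32
First part fraction = 19/32
Percentage = (19/32) * 100
= 0.59375 * 100
= 59.38%

59.38


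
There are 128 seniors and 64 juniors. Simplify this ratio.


Find GCD(128, 64)
GCD = 64
Divide both by 64: 128/64 = 2, 64/64 = 1
Simplified ratio = 2:1

2:1


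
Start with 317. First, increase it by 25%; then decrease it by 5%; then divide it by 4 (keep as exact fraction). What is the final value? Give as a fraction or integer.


Start with 317.
Step 1: Increase by 25%: 317 * 125/100 = 1585/4
Step 2: Decrease by 5%: 1585/4 * 95/100 = 6023/16
Step 3: Divide by 4: 6023/16 / 4 = 6023/64
Final result = 6023/64

6023/64


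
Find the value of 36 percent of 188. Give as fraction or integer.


Compute 36% of 188
Convert percentage: 36% = 36/100
Multiply: 188 * 36/100
= 6768/100
= 1692/25

1692/25


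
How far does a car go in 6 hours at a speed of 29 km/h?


Using distance = speed * time
Speed = 29 km/h
Time = 6 hours
Distance = 29 * 6
= 174 km

174


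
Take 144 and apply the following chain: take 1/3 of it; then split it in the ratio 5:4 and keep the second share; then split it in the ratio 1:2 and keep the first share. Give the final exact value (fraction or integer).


Start with 144.
Step 1: Take 1/3: 144 * 1/3 = 48
Step 2: Split 5:4, second share = 48 * 4/9 = 64/3
Step 3: Split 1:2, first share = 64/3 * 1/3 = 64/9
Final result = 64/9

64/9


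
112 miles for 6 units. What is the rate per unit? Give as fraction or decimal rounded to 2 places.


Total miles = 112
Number of units = 6
Unit rate = 112 / 6
= 18.67 miles per unit

18.67


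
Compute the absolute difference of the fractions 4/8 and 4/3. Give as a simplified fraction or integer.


Simplify: 4/8 = 1/2 and 4/3 = 4/3
Find common denominator: LCD = 6
Convert: 3/6 and 8/6
Difference = |3 - 8|/6 = 5/6
Simplified = 5/6

5/6


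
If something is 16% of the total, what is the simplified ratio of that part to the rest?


Part = 16%, Remainder = 84%
Ratio = 16:84
GCD(16, 84) = 4
Simplify: 4:21 = 4:21

4:21


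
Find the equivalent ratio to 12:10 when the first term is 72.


Original ratio: 12:10
First term target: 72
Scale factor = 72 / 12 = 6
Multiply second term: 10 * 6 = 60
Equivalent ratio = 72:60

72:60


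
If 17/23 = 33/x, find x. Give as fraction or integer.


Setting up: 17/23 = 33/x
Cross multiply: 17 * x = 23 * 33
17x = 759
x = 759/17
x = 759/17

759/17


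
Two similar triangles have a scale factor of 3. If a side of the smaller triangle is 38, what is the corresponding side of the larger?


Similar triangles have proportional sides
Scale factor = 3
Smaller side = 38
Corresponding larger side = 38 * 3
= 114

114


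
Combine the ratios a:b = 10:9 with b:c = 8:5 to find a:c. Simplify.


Given a:b = 10:9 and b:c = 8:5
Make b consistent. Multiply first ratio by 8: a:b = 80:72
Multiply second ratio by 9: b:c = 72:45
Now b = 72 in both, so a:b:c = 80:72:45
Therefore a:c = 80:45
Simplify by GCD: a:c = 16:9

16:9


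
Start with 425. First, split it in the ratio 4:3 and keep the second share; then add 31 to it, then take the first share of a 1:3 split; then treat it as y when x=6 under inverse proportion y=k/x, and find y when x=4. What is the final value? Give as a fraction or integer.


Start with 425.
Step 1: Split 4:3, second share = 425 * 3/7 = 1275/7
Step 2: Add 31: 1275/7+31=1492/7; split 1:3 first = 1492/7*1/4 = 373/7
Step 3: Inverse prop: k = (373/7)*6; new y = k/4 = 373/7*6/4 = 1119/14
Final result = 1119/14

1119/14


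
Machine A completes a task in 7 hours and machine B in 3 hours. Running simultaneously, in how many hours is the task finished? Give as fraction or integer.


Rate of A = 1/7 job per hour
Rate of B = 1/3 job per hour
Combined rate = 1/7 + 1/3
Find common denominator: (3 + 7)/(7*3) = 10/21
Combined rate = 10/21 job per hour
Time together = 1 / (10/21) = 21/10 hours

21/10


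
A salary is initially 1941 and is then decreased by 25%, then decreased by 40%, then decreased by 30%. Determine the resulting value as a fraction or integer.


Start: 1941
Step 1: decrease by 25% => multiply by 75/100
  1941 * 75/100 = 5823/4
Step 2: decrease by 40% => multiply by 60/100
  5823/4 * 60/100 = 17469/20
Step 3: decrease by 30% => multiply by 70/100
  17469/20 * 70/100 = 122283/200
Final value = 122283/200

122283/200


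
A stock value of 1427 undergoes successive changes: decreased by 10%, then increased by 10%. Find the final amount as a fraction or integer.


Start: 1427
Step 1: decrease by 10% => multiply by 90/100
  1427 * 90/100 = 12843/10
Step 2: increase by 10% => multiply by 110/100
  12843/10 * 110/100 = 141273/100
Final value = 141273/100

141273/100


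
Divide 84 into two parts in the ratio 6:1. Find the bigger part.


Total parts = 6 + 1 = 7
Value per part = 84 / 7 = 12
First share = 6 * 12 = 72
Second share = 1 * 12 = 12
Larger share = 72

72


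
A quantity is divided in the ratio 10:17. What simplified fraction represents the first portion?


Total parts = 10 + 17 = 27
First part fraction = 10/27
Simplify: 10/27 = 10/27

10/27


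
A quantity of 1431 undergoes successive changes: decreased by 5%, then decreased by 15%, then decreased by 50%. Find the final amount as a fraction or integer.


Start: 1431
Step 1: decrease by 5% => multiply by 95/100
  1431 * 95/100 = 27189/20
Step 2: decrease by 15% => multiply by 85/100
  27189/20 * 85/100 = 462213/400
Step 3: decrease by 50% => multiply by 50/100
  462213/400 * 50/100 = 462213/800
Final value = 462213/800

462213/800


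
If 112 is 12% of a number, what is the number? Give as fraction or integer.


Given: 112 is 12% of the whole
Set up: 112 = 12/100 * whole
whole = 112 * 100 / 12
whole = 11200 / 12
whole = 2800/3

2800/3


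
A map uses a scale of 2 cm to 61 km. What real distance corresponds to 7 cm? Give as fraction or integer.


Map scale: 2 cm = 61 km
Measured distance on map = 7 cm
Set up proportion: 7 * 61 / 2
= 427 / 2
= 427/2 km

427/2


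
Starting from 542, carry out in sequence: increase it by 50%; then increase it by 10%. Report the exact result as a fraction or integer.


Start with 542.
Step 1: Increase by 50%: 542 * 150/100 = 813
Step 2: Increase by 10%: 813 * 110/100 = 8943/10
Final result = 8943/10

8943/10


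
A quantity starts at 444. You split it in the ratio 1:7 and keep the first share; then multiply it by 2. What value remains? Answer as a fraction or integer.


Start with 444.
Step 1: Split 1:7, first share = 444 * 1/8 = 111/2
Step 2: Multiply by 2: 111/2 * 2 = 111
Final result = 111

111


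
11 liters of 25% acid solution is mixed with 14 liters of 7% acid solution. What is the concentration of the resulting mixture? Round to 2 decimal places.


Solute in mixture 1 = 25% of 11 L = 11*25/100 = 11/4 L
Solute in mixture 2 = 7% of 14 L = 14*7/100 = 49/50 L
Total solute = 11/4 + 49/50 = 373/100 L
Total volume = 11 + 14 = 25 L
Final concentration = 373/100/25 * 100 = 14.92%

14.92


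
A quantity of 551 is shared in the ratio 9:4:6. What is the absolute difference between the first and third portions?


Total parts = 9 + 4 + 6 = 19
Value per part = 551 / 19 = 29
Shares: 9*29=261, 4*29=116, 6*29=174
First share = 261, third share = 174
Difference = |261 - 174| = 87

87


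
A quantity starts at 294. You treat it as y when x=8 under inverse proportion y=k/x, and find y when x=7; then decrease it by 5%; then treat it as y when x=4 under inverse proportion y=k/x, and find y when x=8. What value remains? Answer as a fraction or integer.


Start with 294.
Step 1: Inverse prop: k = (294)*8; new y = k/7 = 294*8/7 = 336
Step 2: Decrease by 5%: 336 * 95/100 = 1596/5
Step 3: Inverse prop: k = (1596/5)*4; new y = k/8 = 1596/5*4/8 = 798/5
Final result = 798/5

798/5


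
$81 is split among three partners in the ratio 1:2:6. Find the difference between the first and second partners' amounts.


Total parts = 1 + 2 + 6 = 9
Value per part = 81 / 9 = 9
Shares: 1*9=9, 2*9=18, 6*9=54
First share = 9, second share = 18
Difference = |9 - 18| = 9

9


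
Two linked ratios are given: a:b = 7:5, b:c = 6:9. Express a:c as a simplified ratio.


Given a:b = 7:5 and b:c = 6:9
Make b consistent. Multiply first ratio by 6: a:b = 42:30
Multiply second ratio by 5: b:c = 30:45
Now b = 30 in both, so a:b:c = 42:30:45
Therefore a:c = 42:45
Simplify by GCD: a:c = 14:15

14:15


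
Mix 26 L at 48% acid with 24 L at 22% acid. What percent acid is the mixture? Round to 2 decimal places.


Solute in mixture 1 = 48% of 26 L = 26*48/100 = 312/25 L
Solute in mixture 2 = 22% of 24 L = 24*22/100 = 132/25 L
Total solute = 312/25 + 132/25 = 444/25 L
Total volume = 26 + 24 = 50 L
Final concentration = 444/25/50 * 100 = 35.52%

35.52


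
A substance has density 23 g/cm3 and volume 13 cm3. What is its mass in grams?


Using mass = density * volume
Density = 23 g/cm3
Volume = 13 cm3
Mass = 23 * 13
= 299 g

299


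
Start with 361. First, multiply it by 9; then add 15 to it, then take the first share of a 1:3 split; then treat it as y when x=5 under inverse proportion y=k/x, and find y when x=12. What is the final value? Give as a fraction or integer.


Start with 361.
Step 1: Multiply by 9: 361 * 9 = 3249
Step 2: Add 15: 3249+15=3264; split 1:3 first = 3264*1/4 = 816
Step 3: Inverse prop: k = (816)*5; new y = k/12 = 816*5/12 = 340
Final result = 340

340


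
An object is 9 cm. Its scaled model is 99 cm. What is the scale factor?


Original length = 9 cm
Scaled length = 99 cm
Scale factor = 99 / 9
= 11

11


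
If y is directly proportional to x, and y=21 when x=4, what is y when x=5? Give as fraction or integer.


Direct proportion: y = kx
Find k: k = 21/4 = 21/4
Compute y at x=5: y = 21/4 * 5
y = 105/4

105/4


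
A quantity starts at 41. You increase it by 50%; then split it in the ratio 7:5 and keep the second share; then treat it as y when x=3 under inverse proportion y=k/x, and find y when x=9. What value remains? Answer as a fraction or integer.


Start with 41.
Step 1: Increase by 50%: 41 * 150/100 = 123/2
Step 2: Split 7:5, second share = 123/2 * 5/12 = 205/8
Step 3: Inverse prop: k = (205/8)*3; new y = k/9 = 205/8*3/9 = 205/24
Final result = 205/24

205/24


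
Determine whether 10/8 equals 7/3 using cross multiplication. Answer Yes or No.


Cross multiply to check 10/8 = 7/3
Left cross product: 10 * 3 = 30
Right cross product: 8 * 7 = 56
30 != 56
Not equal, so proportions differ => No

No


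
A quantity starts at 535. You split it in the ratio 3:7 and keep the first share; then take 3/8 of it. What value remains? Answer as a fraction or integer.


Start with 535.
Step 1: Split 3:7, first share = 535 * 3/10 = 321/2
Step 2: Take 3/8: 321/2 * 3/8 = 963/16
Final result = 963/16

963/16


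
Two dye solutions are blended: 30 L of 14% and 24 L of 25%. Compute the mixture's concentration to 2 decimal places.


Solute in mixture 1 = 14% of 30 L = 30*14/100 = 21/5 L
Solute in mixture 2 = 25% of 24 L = 24*25/100 = 6 L
Total solute = 21/5 + 6 = 51/5 L
Total volume = 30 + 24 = 54 L
Final concentration = 51/5/54 * 100 = 18.89%

18.89


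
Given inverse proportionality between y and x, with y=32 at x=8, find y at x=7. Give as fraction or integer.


Inverse proportion: y = k/x
Find k: k = 8 * 32 = 256
Compute y at x=7: y = 256/7
y = 256/7

256/7


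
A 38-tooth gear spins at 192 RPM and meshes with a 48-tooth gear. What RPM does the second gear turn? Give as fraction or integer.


Gear ratio: teeth_A * RPM_A = teeth_B * RPM_B
38 * 192 = 48 * RPM_B
7296 = 48 * RPM_B
RPM_B = 7296 / 48
RPM_B = 152

152


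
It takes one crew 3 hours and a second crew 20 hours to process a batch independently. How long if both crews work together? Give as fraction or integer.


Rate of A = 1/3 job per hour
Rate of B = 1/20 job per hour
Combined rate = 1/3 + 1/20
Find common denominator: (20 + 3)/(3*20) = 23/60
Combined rate = 23/60 job per hour
Time together = 1 / (23/60) = 60/23 hours

60/23


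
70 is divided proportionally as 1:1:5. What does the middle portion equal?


Ratio = 1:1:5
Total parts = 1 + 1 + 5 = 7
Value per part = 70 / 7 = 10
First share = 1 * 10 = 10
Middle share = 1 * 10 = 10
Third share = 5 * 10 = 50

10


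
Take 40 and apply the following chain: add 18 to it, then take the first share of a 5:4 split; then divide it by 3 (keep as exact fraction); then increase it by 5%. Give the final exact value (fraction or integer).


Start with 40.
Step 1: Add 18: 40+18=58; split 5:4 first = 58*5/9 = 290/9
Step 2: Divide by 3: 290/9 / 3 = 290/27
Step 3: Increase by 5%: 290/27 * 105/100 = 203/18
Final result = 203/18

203/18


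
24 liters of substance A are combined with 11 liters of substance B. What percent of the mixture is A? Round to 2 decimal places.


Volume of A = 24 L
Volume of B = 11 L
Total volume = 24 + 11 = 35 L
Percentage of A = (24/35) * 100
= 68.57%

68.57


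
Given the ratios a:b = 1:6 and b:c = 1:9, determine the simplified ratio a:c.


Given a:b = 1:6 and b:c = 1:9
Make b consistent. Multiply first ratio by 1: a:b = 1:6
Multiply second ratio by 6: b:c = 6:54
Now b = 6 in both, so a:b:c = 1:6:54
Therefore a:c = 1:54
Simplify by GCD: a:c = 1:54

1:54


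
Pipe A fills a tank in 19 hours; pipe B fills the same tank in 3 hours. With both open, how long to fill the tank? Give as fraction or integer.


Rate of A = 1/19 job per hour
Rate of B = 1/3 job per hour
Combined rate = 1/19 + 1/3
Find common denominator: (3 + 19)/(19*3) = 22/57
Combined rate = 22/57 job per hour
Time together = 1 / (22/57) = 57/22 hours

57/22


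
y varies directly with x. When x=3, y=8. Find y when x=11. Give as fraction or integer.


Direct proportion: y = kx
Find k: k = 8/3 = 8/3
Compute y at x=11: y = 8/3 * 11
y = 88/3

88/3


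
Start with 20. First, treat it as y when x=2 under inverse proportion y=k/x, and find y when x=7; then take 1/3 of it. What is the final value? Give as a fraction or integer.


Start with 20.
Step 1: Inverse prop: k = (20)*2; new y = k/7 = 20*2/7 = 40/7
Step 2: Take 1/3: 40/7 * 1/3 = 40/21
Final result = 40/21

40/21


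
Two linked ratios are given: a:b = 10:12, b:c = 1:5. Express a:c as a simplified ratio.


Given a:b = 10:12 and b:c = 1:5
Make b consistent. Multiply first ratio by 1: a:b = 10:12
Multiply second ratio by 12: b:c = 12:60
Now b = 12 in both, so a:b:c = 10:12:60
Therefore a:c = 10:60
Simplify by GCD: a:c = 1:6

1:6


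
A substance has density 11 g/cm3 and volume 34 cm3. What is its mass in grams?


Using mass = density * volume
Density = 11 g/cm3
Volume = 34 cm3
Mass = 11 * 34
= 374 g

374


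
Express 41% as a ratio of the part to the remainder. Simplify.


Part = 41%, Remainder = 59%
Ratio = 41:59
GCD(41, 59) = 1
Simplify: 41:59 = 41:59

41:59


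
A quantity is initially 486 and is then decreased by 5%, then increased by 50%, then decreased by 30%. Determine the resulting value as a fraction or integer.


Start: 486
Step 1: decrease by 5% => multiply by 95/100
  486 * 95/100 = 4617/10
Step 2: increase by 50% => multiply by 150/100
  4617/10 * 150/100 = 13851/20
Step 3: decrease by 30% => multiply by 70/100
  13851/20 * 70/100 = 96957/200
Final value = 96957/200

96957/200


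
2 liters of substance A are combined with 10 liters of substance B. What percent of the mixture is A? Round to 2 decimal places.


Volume of A = 2 L
Volume of B = 10 L
Total volume = 2 + 10 = 12 L
Percentage of A = (2/12) * 100
= 16.67%

16.67


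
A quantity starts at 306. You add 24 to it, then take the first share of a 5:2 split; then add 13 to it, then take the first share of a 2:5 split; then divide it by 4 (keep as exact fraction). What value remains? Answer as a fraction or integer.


Start with 306.
Step 1: Add 24: 306+24=330; split 5:2 first = 330*5/7 = 1650/7
Step 2: Add 13: 1650/7+13=1741/7; split 2:5 first = 1741/7*2/7 = 3482/49
Step 3: Divide by 4: 3482/49 / 4 = 1741/98
Final result = 1741/98

1741/98


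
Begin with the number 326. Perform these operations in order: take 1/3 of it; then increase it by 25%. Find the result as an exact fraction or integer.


Start with 326.
Step 1: Take 1/3: 326 * 1/3 = 326/3
Step 2: Increase by 25%: 326/3 * 125/100 = 815/6
Final result = 815/6

815/6


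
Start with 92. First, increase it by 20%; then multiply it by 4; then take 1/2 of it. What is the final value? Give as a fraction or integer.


Start with 92.
Step 1: Increase by 20%: 92 * 120/100 = 552/5
Step 2: Multiply by 4: 552/5 * 4 = 2208/5
Step 3: Take 1/2: 2208/5 * 1/2 = 1104/5
Final result = 1104/5

1104/5


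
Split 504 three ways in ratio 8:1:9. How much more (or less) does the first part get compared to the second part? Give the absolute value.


Total parts = 8 + 1 + 9 = 18
Value per part = 504 / 18 = 28
Shares: 8*28=224, 1*28=28, 9*28=252
First share = 224, second share = 28
Difference = |224 - 28| = 196

196


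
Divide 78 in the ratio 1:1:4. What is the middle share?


Ratio = 1:1:4
Total parts = 1 + 1 + 4 = 6
Value per part = 78 / 6 = 13
First share = 1 * 13 = 13
Middle share = 1 * 13 = 13
Third share = 4 * 13 = 52

13


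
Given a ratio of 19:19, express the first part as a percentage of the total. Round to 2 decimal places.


Total parts = 19 + 19 = 38
First part fraction = 19/38
Percentage = (19/38) * 100
= 0.5 * 100
= 50.00%

50.00


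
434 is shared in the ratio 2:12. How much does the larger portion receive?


Total parts = 2 + 12 = 14
Value per part = 434 / 14 = 31
First share = 2 * 31 = 62
Second share = 12 * 31 = 372
Larger share = 372

372


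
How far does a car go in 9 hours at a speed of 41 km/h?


Using distance = speed * time
Speed = 41 km/h
Time = 9 hours
Distance = 41 * 9
= 369 km

369


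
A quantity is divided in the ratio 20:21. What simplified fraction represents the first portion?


Total parts = 20 + 21 = 41
First part fraction = 20/41
Simplify: 20/41 = 20/41

20/41


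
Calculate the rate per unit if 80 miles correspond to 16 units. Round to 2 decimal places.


Total miles = 80
Number of units = 16
Unit rate = 80 / 16
= 5 miles per unit

5


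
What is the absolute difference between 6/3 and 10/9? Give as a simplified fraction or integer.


Simplify: 6/3 = 2 and 10/9 = 10/9
Find common denominator: LCD = 9
Convert: 18/9 and 10/9
Difference = |18 - 10|/9 = 8/9
Simplified = 8/9

8/9


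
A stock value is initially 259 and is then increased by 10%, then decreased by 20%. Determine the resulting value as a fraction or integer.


Start: 259
Step 1: increase by 10% => multiply by 110/100
  259 * 110/100 = 2849/10
Step 2: decrease by 20% => multiply by 80/100
  2849/10 * 80/100 = 5698/25
Final value = 5698/25

5698/25


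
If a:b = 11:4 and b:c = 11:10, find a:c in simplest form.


Given a:b = 11:4 and b:c = 11:10
Make b consistent. Multiply first ratio by 11: a:b = 121:44
Multiply second ratio by 4: b:c = 44:40
Now b = 44 in both, so a:b:c = 121:44:40
Therefore a:c = 121:40
Simplify by GCD: a:c = 121:40

121:40


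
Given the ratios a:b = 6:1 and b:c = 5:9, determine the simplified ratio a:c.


Given a:b = 6:1 and b:c = 5:9
Make b consistent. Multiply first ratio by 5: a:b = 30:5
Multiply second ratio by 1: b:c = 5:9
Now b = 5 in both, so a:b:c = 30:5:9
Therefore a:c = 30:9
Simplify by GCD: a:c = 10:3

10:3


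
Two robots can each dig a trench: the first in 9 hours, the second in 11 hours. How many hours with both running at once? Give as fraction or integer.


Rate of A = 1/9 job per hour
Rate of B = 1/11 job per hour
Combined rate = 1/9 + 1/11
Find common denominator: (11 + 9)/(9*11) = 20/99
Combined rate = 20/99 job per hour
Time together = 1 / (20/99) = 99/20 hours

99/20


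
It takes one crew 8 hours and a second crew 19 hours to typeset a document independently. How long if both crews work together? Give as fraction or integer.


Rate of A = 1/8 job per hour
Rate of B = 1/19 job per hour
Combined rate = 1/8 + 1/19
Find common denominator: (19 + 8)/(8*19) = 27/152
Combined rate = 27/152 job per hour
Time together = 1 / (27/152) = 152/27 hours

152/27


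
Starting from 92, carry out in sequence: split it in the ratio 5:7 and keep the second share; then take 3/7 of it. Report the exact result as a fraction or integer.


Start with 92.
Step 1: Split 5:7, second share = 92 * 7/12 = 161/3
Step 2: Take 3/7: 161/3 * 3/7 = 23
Final result = 23

23


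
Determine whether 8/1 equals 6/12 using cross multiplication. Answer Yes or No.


Cross multiply to check 8/1 = 6/12
Left cross product: 8 * 12 = 96
Right cross product: 1 * 6 = 6
96 != 6
Not equal, so proportions differ => No

No


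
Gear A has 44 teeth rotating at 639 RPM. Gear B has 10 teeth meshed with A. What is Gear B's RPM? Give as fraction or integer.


Gear ratio: teeth_A * RPM_A = teeth_B * RPM_B
44 * 639 = 10 * RPM_B
28116 = 10 * RPM_B
RPM_B = 28116 / 10
RPM_B = 14058/5

14058/5


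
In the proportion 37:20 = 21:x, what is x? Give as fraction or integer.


Setting up: 37/20 = 21/x
Cross multiply: 37 * x = 20 * 21
37x = 420
x = 420/37
x = 420/37

420/37


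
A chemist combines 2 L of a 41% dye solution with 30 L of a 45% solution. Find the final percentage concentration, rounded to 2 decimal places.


Solute in mixture 1 = 41% of 2 L = 2*41/100 = 41/50 L
Solute in mixture 2 = 45% of 30 L = 30*45/100 = 27/2 L
Total solute = 41/50 + 27/2 = 358/25 L
Total volume = 2 + 30 = 32 L
Final concentration = 358/25/32 * 100 = 44.75%

44.75


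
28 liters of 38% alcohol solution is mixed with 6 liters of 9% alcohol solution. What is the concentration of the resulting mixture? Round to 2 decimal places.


Solute in mixture 1 = 38% of 28 L = 28*38/100 = 266/25 L
Solute in mixture 2 = 9% of 6 L = 6*9/100 = 27/50 L
Total solute = 266/25 + 27/50 = 559/50 L
Total volume = 28 + 6 = 34 L
Final concentration = 559/50/34 * 100 = 32.88%

32.88


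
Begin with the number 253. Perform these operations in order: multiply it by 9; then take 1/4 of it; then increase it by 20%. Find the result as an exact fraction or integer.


Start with 253.
Step 1: Multiply by 9: 253 * 9 = 2277
Step 2: Take 1/4: 2277 * 1/4 = 2277/4
Step 3: Increase by 20%: 2277/4 * 120/100 = 6831/10
Final result = 6831/10

6831/10


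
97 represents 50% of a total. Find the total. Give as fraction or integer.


Given: 97 is 50% of the whole
Set up: 97 = 50/100 * whole
whole = 97 * 100 / 50
whole = 9700 / 50
whole = 194

194


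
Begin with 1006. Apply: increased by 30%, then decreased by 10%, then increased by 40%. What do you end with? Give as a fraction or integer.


Start: 1006
Step 1: increase by 30% => multiply by 130/100
  1006 * 130/100 = 6539/5
Step 2: decrease by 10% => multiply by 90/100
  6539/5 * 90/100 = 58851/50
Step 3: increase by 40% => multiply by 140/100
  58851/50 * 140/100 = 411957/250
Final value = 411957/250

411957/250


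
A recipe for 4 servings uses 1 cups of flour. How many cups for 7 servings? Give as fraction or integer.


Original: 1 cups for 4 servings
Target servings = 7
Scaling factor = 7/4
New amount = 1 * 7/4
= 7/4
= 7/4 cups

7/4


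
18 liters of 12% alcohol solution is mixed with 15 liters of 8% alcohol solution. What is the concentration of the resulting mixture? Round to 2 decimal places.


Solute in mixture 1 = 12% of 18 L = 18*12/100 = 54/25 L
Solute in mixture 2 = 8% of 15 L = 15*8/100 = 6/5 L
Total solute = 54/25 + 6/5 = 84/25 L
Total volume = 18 + 15 = 33 L
Final concentration = 84/25/33 * 100 = 10.18%

10.18


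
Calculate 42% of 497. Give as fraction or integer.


Compute 42% of 497
Convert percentage: 42% = 42/100
Multiply: 497 * 42/100
= 20874/100
= 10437/50

10437/50


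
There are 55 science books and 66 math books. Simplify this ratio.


Find GCD(55, 66)
GCD = 11
Divide both by 11: 55/11 = 5, 66/11 = 6
Simplified ratio = 5:6

5:6


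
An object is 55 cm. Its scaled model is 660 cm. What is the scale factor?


Original length = 55 cm
Scaled length = 660 cm
Scale factor = 660 / 55
= 12

12


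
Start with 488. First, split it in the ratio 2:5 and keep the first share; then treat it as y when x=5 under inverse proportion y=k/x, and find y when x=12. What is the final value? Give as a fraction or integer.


Start with 488.
Step 1: Split 2:5, first share = 488 * 2/7 = 976/7
Step 2: Inverse prop: k = (976/7)*5; new y = k/12 = 976/7*5/12 = 1220/21
Final result = 1220/21

1220/21


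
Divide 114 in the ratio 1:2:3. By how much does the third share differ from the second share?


Total parts = 1 + 2 + 3 = 6
Value per part = 114 / 6 = 19
Shares: 1*19=19, 2*19=38, 3*19=57
Third share = 57, second share = 38
Difference = |57 - 38| = 19

19


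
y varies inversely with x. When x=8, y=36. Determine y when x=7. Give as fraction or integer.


Inverse proportion: y = k/x
Find k: k = 8 * 36 = 288
Compute y at x=7: y = 288/7
y = 288/7

288/7
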